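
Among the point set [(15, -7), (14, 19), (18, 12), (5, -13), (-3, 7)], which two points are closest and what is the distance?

Computing all pairwise distances among 5 points:

d((15, -7), (14, 19)) = 26.0192
d((15, -7), (18, 12)) = 19.2354
d((15, -7), (5, -13)) = 11.6619
d((15, -7), (-3, 7)) = 22.8035
d((14, 19), (18, 12)) = 8.0623 <-- minimum
d((14, 19), (5, -13)) = 33.2415
d((14, 19), (-3, 7)) = 20.8087
d((18, 12), (5, -13)) = 28.178
d((18, 12), (-3, 7)) = 21.587
d((5, -13), (-3, 7)) = 21.5407

Closest pair: (14, 19) and (18, 12) with distance 8.0623

The closest pair is (14, 19) and (18, 12) with Euclidean distance 8.0623. For 5 points, brute-force pairwise comparison is shown above. For large n, the divide-and-conquer algorithm (sort by x, recurse on halves, check the dividing strip) achieves O(n log n).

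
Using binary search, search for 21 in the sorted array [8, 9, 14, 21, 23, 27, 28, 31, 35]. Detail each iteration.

Binary search for 21 in [8, 9, 14, 21, 23, 27, 28, 31, 35]:

lo=0, hi=8, mid=4, arr[mid]=23 -> 23 > 21, search left half
lo=0, hi=3, mid=1, arr[mid]=9 -> 9 < 21, search right half
lo=2, hi=3, mid=2, arr[mid]=14 -> 14 < 21, search right half
lo=3, hi=3, mid=3, arr[mid]=21 -> Found target at index 3!

Binary search finds 21 at index 3 after 4 comparisons. The search repeatedly halves the search space by comparing with the middle element.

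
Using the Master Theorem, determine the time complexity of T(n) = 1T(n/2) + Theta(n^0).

Master Theorem for T(n) = 1T(n/2) + O(n^0):

a = 1, b = 2, c = 0
log_b(a) = log_2(1) = 0.0000

Case 2: c = 0 = log_2(1) = 0.0000
T(n) = O(n^0 log n) = O(log n)

For T(n) = 1T(n/2) + O(n^0): log_2(1) = 0.0000. This is Case 2 of the Master Theorem (c = log_b(a), equal work at all levels), giving O(log n).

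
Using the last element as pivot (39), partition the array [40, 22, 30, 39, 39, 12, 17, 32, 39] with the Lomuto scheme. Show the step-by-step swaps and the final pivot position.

Lomuto partition with pivot = 39:

Initial array: [40, 22, 30, 39, 39, 12, 17, 32, 39]

arr[0]=40 > 39: no swap
arr[1]=22 <= 39: swap with position 0, array becomes [22, 40, 30, 39, 39, 12, 17, 32, 39]
arr[2]=30 <= 39: swap with position 1, array becomes [22, 30, 40, 39, 39, 12, 17, 32, 39]
arr[3]=39 <= 39: swap with position 2, array becomes [22, 30, 39, 40, 39, 12, 17, 32, 39]
arr[4]=39 <= 39: swap with position 3, array becomes [22, 30, 39, 39, 40, 12, 17, 32, 39]
arr[5]=12 <= 39: swap with position 4, array becomes [22, 30, 39, 39, 12, 40, 17, 32, 39]
arr[6]=17 <= 39: swap with position 5, array becomes [22, 30, 39, 39, 12, 17, 40, 32, 39]
arr[7]=32 <= 39: swap with position 6, array becomes [22, 30, 39, 39, 12, 17, 32, 40, 39]

Place pivot at position 7: [22, 30, 39, 39, 12, 17, 32, 39, 40]
Pivot position: 7

After partitioning with pivot 39, the array becomes [22, 30, 39, 39, 12, 17, 32, 39, 40]. The pivot is placed at index 7. All elements to the left of the pivot are <= 39, and all elements to the right are > 39.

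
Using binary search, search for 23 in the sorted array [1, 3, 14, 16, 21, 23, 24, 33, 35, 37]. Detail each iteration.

Binary search for 23 in [1, 3, 14, 16, 21, 23, 24, 33, 35, 37]:

lo=0, hi=9, mid=4, arr[mid]=21 -> 21 < 23, search right half
lo=5, hi=9, mid=7, arr[mid]=33 -> 33 > 23, search left half
lo=5, hi=6, mid=5, arr[mid]=23 -> Found target at index 5!

Binary search finds 23 at index 5 after 3 comparisons. The search repeatedly halves the search space by comparing with the middle element.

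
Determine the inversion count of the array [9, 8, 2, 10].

Finding inversions in [9, 8, 2, 10]:

(0, 1): arr[0]=9 > arr[1]=8
(0, 2): arr[0]=9 > arr[2]=2
(1, 2): arr[1]=8 > arr[2]=2

Total inversions: 3

The array has 3 inversion(s): (0,1), (0,2), (1,2). Each pair (i,j) satisfies i < j and arr[i] > arr[j].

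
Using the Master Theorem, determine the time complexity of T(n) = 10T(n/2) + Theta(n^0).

Master Theorem for T(n) = 10T(n/2) + O(n^0):

a = 10, b = 2, c = 0
log_b(a) = log_2(10) = 3.3219

Case 1: c = 0 < log_2(10) = 3.3219
T(n) = O(n^(log_2 10))

For T(n) = 10T(n/2) + O(n^0): log_2(10) = 3.3219. This is Case 1 of the Master Theorem (c < log_b(a), work dominated by leaves), giving O(n^(log_2 10)).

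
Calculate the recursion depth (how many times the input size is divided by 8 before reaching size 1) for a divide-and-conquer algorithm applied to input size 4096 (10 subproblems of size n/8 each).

For divide and conquer with division factor 8:

Problem sizes at each level:
Level 0: 4096
Level 1: 512
Level 2: 64
Level 3: 8
Level 4: 1

The root is level 0 and the size-1 base case is level 4 (the tree spans levels 0 through 4, i.e. 5 levels counting the root), so the depth is the number of divisions: log_8(4096) = 4

The recursion tree depth is log_8(4096) = 4. At each level, the problem size is divided by 8, so it takes 4 divisions to reduce to a base case of size 1. The algorithm makes 10 recursive calls at each level.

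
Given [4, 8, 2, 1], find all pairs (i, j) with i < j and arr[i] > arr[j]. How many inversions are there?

Finding inversions in [4, 8, 2, 1]:

(0, 2): arr[0]=4 > arr[2]=2
(0, 3): arr[0]=4 > arr[3]=1
(1, 2): arr[1]=8 > arr[2]=2
(1, 3): arr[1]=8 > arr[3]=1
(2, 3): arr[2]=2 > arr[3]=1

Total inversions: 5

The array has 5 inversion(s): (0,2), (0,3), (1,2), (1,3), (2,3). Each pair (i,j) satisfies i < j and arr[i] > arr[j].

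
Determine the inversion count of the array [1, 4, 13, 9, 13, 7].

Finding inversions in [1, 4, 13, 9, 13, 7]:

(2, 3): arr[2]=13 > arr[3]=9
(2, 5): arr[2]=13 > arr[5]=7
(3, 5): arr[3]=9 > arr[5]=7
(4, 5): arr[4]=13 > arr[5]=7

Total inversions: 4

The array has 4 inversion(s): (2,3), (2,5), (3,5), (4,5). Each pair (i,j) satisfies i < j and arr[i] > arr[j].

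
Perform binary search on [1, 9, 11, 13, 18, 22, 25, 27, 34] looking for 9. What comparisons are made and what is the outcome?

Binary search for 9 in [1, 9, 11, 13, 18, 22, 25, 27, 34]:

lo=0, hi=8, mid=4, arr[mid]=18 -> 18 > 9, search left half
lo=0, hi=3, mid=1, arr[mid]=9 -> Found target at index 1!

Binary search finds 9 at index 1 after 2 comparisons. The search repeatedly halves the search space by comparing with the middle element.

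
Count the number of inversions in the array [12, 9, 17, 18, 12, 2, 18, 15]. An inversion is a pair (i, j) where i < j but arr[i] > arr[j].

Finding inversions in [12, 9, 17, 18, 12, 2, 18, 15]:

(0, 1): arr[0]=12 > arr[1]=9
(0, 5): arr[0]=12 > arr[5]=2
(1, 5): arr[1]=9 > arr[5]=2
(2, 4): arr[2]=17 > arr[4]=12
(2, 5): arr[2]=17 > arr[5]=2
(2, 7): arr[2]=17 > arr[7]=15
(3, 4): arr[3]=18 > arr[4]=12
(3, 5): arr[3]=18 > arr[5]=2
(3, 7): arr[3]=18 > arr[7]=15
(4, 5): arr[4]=12 > arr[5]=2
(6, 7): arr[6]=18 > arr[7]=15

Total inversions: 11

The array has 11 inversion(s): (0,1), (0,5), (1,5), (2,4), (2,5), (2,7), (3,4), (3,5), (3,7), (4,5), (6,7). Each pair (i,j) satisfies i < j and arr[i] > arr[j].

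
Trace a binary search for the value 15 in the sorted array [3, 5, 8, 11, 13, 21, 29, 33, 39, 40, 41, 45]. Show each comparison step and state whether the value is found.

Binary search for 15 in [3, 5, 8, 11, 13, 21, 29, 33, 39, 40, 41, 45]:

lo=0, hi=11, mid=5, arr[mid]=21 -> 21 > 15, search left half
lo=0, hi=4, mid=2, arr[mid]=8 -> 8 < 15, search right half
lo=3, hi=4, mid=3, arr[mid]=11 -> 11 < 15, search right half
lo=4, hi=4, mid=4, arr[mid]=13 -> 13 < 15, search right half
lo=5 > hi=4, target 15 not found

Binary search determines that 15 is not in the array after 4 comparisons. The search space was exhausted without finding the target.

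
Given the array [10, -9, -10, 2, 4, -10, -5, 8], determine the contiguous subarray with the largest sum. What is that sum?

Using Kadane's algorithm on [10, -9, -10, 2, 4, -10, -5, 8]:

Scanning through the array:
Position 1 (value -9): max_ending_here = 1, max_so_far = 10
Position 2 (value -10): max_ending_here = -9, max_so_far = 10
Position 3 (value 2): max_ending_here = 2, max_so_far = 10
Position 4 (value 4): max_ending_here = 6, max_so_far = 10
Position 5 (value -10): max_ending_here = -4, max_so_far = 10
Position 6 (value -5): max_ending_here = -5, max_so_far = 10
Position 7 (value 8): max_ending_here = 8, max_so_far = 10

Maximum subarray: [10]
Maximum sum: 10

The maximum subarray is [10] with sum 10. This subarray runs from index 0 to index 0.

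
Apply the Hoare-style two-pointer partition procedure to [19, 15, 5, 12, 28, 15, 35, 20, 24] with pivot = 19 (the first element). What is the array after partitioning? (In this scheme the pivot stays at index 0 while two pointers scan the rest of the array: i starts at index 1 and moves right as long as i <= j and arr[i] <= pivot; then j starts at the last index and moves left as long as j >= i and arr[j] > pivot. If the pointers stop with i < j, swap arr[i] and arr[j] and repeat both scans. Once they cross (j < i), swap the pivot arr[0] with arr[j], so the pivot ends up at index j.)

Hoare-style two-pointer partition with pivot = 19:

Initial array: [19, 15, 5, 12, 28, 15, 35, 20, 24]

Pointers start at i = 1, j = 8.
i stops at index 4 (arr[4]=28 > 19), j stops at index 5 (arr[5]=15 <= 19): swap arr[4] and arr[5], array becomes [19, 15, 5, 12, 15, 28, 35, 20, 24]
i ends at 5, j ends at 4: the pointers have crossed (j < i), so scanning stops.

Swap pivot arr[0] with arr[4] to place pivot at position 4: [15, 15, 5, 12, 19, 28, 35, 20, 24]
Pivot position: 4

After partitioning with pivot 19, the array becomes [15, 15, 5, 12, 19, 28, 35, 20, 24]. The pivot is placed at index 4. All elements to the left of the pivot are <= 19, and all elements to the right are > 19.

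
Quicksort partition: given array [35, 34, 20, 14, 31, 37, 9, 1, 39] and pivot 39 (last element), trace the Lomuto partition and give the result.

Lomuto partition with pivot = 39:

Initial array: [35, 34, 20, 14, 31, 37, 9, 1, 39]

arr[0]=35 <= 39: swap with position 0, array becomes [35, 34, 20, 14, 31, 37, 9, 1, 39]
arr[1]=34 <= 39: swap with position 1, array becomes [35, 34, 20, 14, 31, 37, 9, 1, 39]
arr[2]=20 <= 39: swap with position 2, array becomes [35, 34, 20, 14, 31, 37, 9, 1, 39]
arr[3]=14 <= 39: swap with position 3, array becomes [35, 34, 20, 14, 31, 37, 9, 1, 39]
arr[4]=31 <= 39: swap with position 4, array becomes [35, 34, 20, 14, 31, 37, 9, 1, 39]
arr[5]=37 <= 39: swap with position 5, array becomes [35, 34, 20, 14, 31, 37, 9, 1, 39]
arr[6]=9 <= 39: swap with position 6, array becomes [35, 34, 20, 14, 31, 37, 9, 1, 39]
arr[7]=1 <= 39: swap with position 7, array becomes [35, 34, 20, 14, 31, 37, 9, 1, 39]

Place pivot at position 8: [35, 34, 20, 14, 31, 37, 9, 1, 39]
Pivot position: 8

After partitioning with pivot 39, the array becomes [35, 34, 20, 14, 31, 37, 9, 1, 39]. The pivot is placed at index 8. All elements to the left of the pivot are <= 39, and all elements to the right are > 39.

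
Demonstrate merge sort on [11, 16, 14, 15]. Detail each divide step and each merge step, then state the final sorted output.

Merge sort trace:

Split: [11, 16, 14, 15] -> [11, 16] and [14, 15]
  Split: [11, 16] -> [11] and [16]
  Merge: [11] + [16] -> [11, 16]
  Split: [14, 15] -> [14] and [15]
  Merge: [14] + [15] -> [14, 15]
Merge: [11, 16] + [14, 15] -> [11, 14, 15, 16]

Final sorted array: [11, 14, 15, 16]

The merge sort proceeds by recursively splitting the array and merging sorted halves.
After all merges, the sorted array is [11, 14, 15, 16].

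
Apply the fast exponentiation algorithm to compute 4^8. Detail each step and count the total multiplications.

Computing 4^8 by squaring (build up from 4^1; each line after the first costs one multiplication):

4^1 = 4
4^2 = (4^1)^2 = 4^2 = 16
4^4 = (4^2)^2 = 16^2 = 256
4^8 = (4^4)^2 = 256^2 = 65536

Result: 65536
Multiplications needed: 3 (3 lines after 4^1)

4^8 = 65536. Using exponentiation by squaring, this requires 3 multiplications. The key idea: if the exponent is even, square the half-power; if odd, multiply by the base once.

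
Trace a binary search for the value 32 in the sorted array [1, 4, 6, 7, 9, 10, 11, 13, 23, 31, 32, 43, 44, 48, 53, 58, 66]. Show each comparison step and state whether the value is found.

Binary search for 32 in [1, 4, 6, 7, 9, 10, 11, 13, 23, 31, 32, 43, 44, 48, 53, 58, 66]:

lo=0, hi=16, mid=8, arr[mid]=23 -> 23 < 32, search right half
lo=9, hi=16, mid=12, arr[mid]=44 -> 44 > 32, search left half
lo=9, hi=11, mid=10, arr[mid]=32 -> Found target at index 10!

Binary search finds 32 at index 10 after 3 comparisons. The search repeatedly halves the search space by comparing with the middle element.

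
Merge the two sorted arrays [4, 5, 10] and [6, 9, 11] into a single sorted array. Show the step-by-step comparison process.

Merging process:

Compare 4 vs 6: take 4 from left. Merged: [4]
Compare 5 vs 6: take 5 from left. Merged: [4, 5]
Compare 10 vs 6: take 6 from right. Merged: [4, 5, 6]
Compare 10 vs 9: take 9 from right. Merged: [4, 5, 6, 9]
Compare 10 vs 11: take 10 from left. Merged: [4, 5, 6, 9, 10]
Append remaining from right: [11]. Merged: [4, 5, 6, 9, 10, 11]

Final merged array: [4, 5, 6, 9, 10, 11]
Total comparisons: 5

The merged array is [4, 5, 6, 9, 10, 11], requiring 5 comparisons. The merge step runs in O(n) time where n is the total number of elements.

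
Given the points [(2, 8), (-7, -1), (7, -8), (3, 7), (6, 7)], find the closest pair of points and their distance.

Computing all pairwise distances among 5 points:

d((2, 8), (-7, -1)) = 12.7279
d((2, 8), (7, -8)) = 16.7631
d((2, 8), (3, 7)) = 1.4142 <-- minimum
d((2, 8), (6, 7)) = 4.1231
d((-7, -1), (7, -8)) = 15.6525
d((-7, -1), (3, 7)) = 12.8062
d((-7, -1), (6, 7)) = 15.2643
d((7, -8), (3, 7)) = 15.5242
d((7, -8), (6, 7)) = 15.0333
d((3, 7), (6, 7)) = 3.0

Closest pair: (2, 8) and (3, 7) with distance 1.4142

The closest pair is (2, 8) and (3, 7) with Euclidean distance 1.4142. For 5 points, brute-force pairwise comparison is shown above. For large n, the divide-and-conquer algorithm (sort by x, recurse on halves, check the dividing strip) achieves O(n log n).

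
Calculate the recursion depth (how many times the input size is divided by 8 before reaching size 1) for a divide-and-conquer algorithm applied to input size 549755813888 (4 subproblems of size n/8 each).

For divide and conquer with division factor 8:

Problem sizes at each level:
Level 0: 549755813888
Level 1: 68719476736
Level 2: 8589934592
Level 3: 1073741824
Level 4: 134217728
Level 5: 16777216
Level 6: 2097152
Level 7: 262144
Level 8: 32768
Level 9: 4096
Level 10: 512
Level 11: 64
Level 12: 8
Level 13: 1

The root is level 0 and the size-1 base case is level 13 (the tree spans levels 0 through 13, i.e. 14 levels counting the root), so the depth is the number of divisions: log_8(549755813888) = 13

The recursion tree depth is log_8(549755813888) = 13. At each level, the problem size is divided by 8, so it takes 13 divisions to reduce to a base case of size 1. The algorithm makes 4 recursive calls at each level.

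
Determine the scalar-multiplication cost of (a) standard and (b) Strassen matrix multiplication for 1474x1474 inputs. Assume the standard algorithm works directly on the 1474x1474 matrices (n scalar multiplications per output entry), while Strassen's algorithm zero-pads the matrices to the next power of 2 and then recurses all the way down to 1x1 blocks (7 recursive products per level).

Matrix multiplication for 1474x1474 matrices:

Strassen's algorithm requires power-of-2 dimensions. Pad 1474x1474 to 2048x2048 (next power of 2).

Standard algorithm: 1474^3 = 3202524424 multiplications
Strassen's algorithm: 7^(log2(2048)) = 7^11 = 1977326743 multiplications
Savings: 3202524424 - 1977326743 = 1225197681 multiplications

Standard: 3202524424 multiplications (1474^3). Strassen: 1977326743 multiplications (7^11, after padding to 2048x2048). Strassen reduces 8 recursive multiplications to 7 at each level.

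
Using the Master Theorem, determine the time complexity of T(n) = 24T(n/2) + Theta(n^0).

Master Theorem for T(n) = 24T(n/2) + O(n^0):

a = 24, b = 2, c = 0
log_b(a) = log_2(24) = 4.5850

Case 1: c = 0 < log_2(24) = 4.5850
T(n) = O(n^(log_2 24))

For T(n) = 24T(n/2) + O(n^0): log_2(24) = 4.5850. This is Case 1 of the Master Theorem (c < log_b(a), work dominated by leaves), giving O(n^(log_2 24)).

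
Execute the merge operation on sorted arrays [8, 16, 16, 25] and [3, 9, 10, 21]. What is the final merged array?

Merging process:

Compare 8 vs 3: take 3 from right. Merged: [3]
Compare 8 vs 9: take 8 from left. Merged: [3, 8]
Compare 16 vs 9: take 9 from right. Merged: [3, 8, 9]
Compare 16 vs 10: take 10 from right. Merged: [3, 8, 9, 10]
Compare 16 vs 21: take 16 from left. Merged: [3, 8, 9, 10, 16]
Compare 16 vs 21: take 16 from left. Merged: [3, 8, 9, 10, 16, 16]
Compare 25 vs 21: take 21 from right. Merged: [3, 8, 9, 10, 16, 16, 21]
Append remaining from left: [25]. Merged: [3, 8, 9, 10, 16, 16, 21, 25]

Final merged array: [3, 8, 9, 10, 16, 16, 21, 25]
Total comparisons: 7

The merged array is [3, 8, 9, 10, 16, 16, 21, 25], requiring 7 comparisons. The merge step runs in O(n) time where n is the total number of elements.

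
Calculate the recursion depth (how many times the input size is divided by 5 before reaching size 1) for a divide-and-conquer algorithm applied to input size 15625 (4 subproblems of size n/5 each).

For divide and conquer with division factor 5:

Problem sizes at each level:
Level 0: 15625
Level 1: 3125
Level 2: 625
Level 3: 125
Level 4: 25
Level 5: 5
Level 6: 1

The root is level 0 and the size-1 base case is level 6 (the tree spans levels 0 through 6, i.e. 7 levels counting the root), so the depth is the number of divisions: log_5(15625) = 6

The recursion tree depth is log_5(15625) = 6. At each level, the problem size is divided by 5, so it takes 6 divisions to reduce to a base case of size 1. The algorithm makes 4 recursive calls at each level.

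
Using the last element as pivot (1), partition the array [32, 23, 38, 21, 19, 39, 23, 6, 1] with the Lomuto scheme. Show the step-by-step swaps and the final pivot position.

Lomuto partition with pivot = 1:

Initial array: [32, 23, 38, 21, 19, 39, 23, 6, 1]

arr[0]=32 > 1: no swap
arr[1]=23 > 1: no swap
arr[2]=38 > 1: no swap
arr[3]=21 > 1: no swap
arr[4]=19 > 1: no swap
arr[5]=39 > 1: no swap
arr[6]=23 > 1: no swap
arr[7]=6 > 1: no swap

Place pivot at position 0: [1, 23, 38, 21, 19, 39, 23, 6, 32]
Pivot position: 0

After partitioning with pivot 1, the array becomes [1, 23, 38, 21, 19, 39, 23, 6, 32]. The pivot is placed at index 0. All elements to the left of the pivot are <= 1, and all elements to the right are > 1.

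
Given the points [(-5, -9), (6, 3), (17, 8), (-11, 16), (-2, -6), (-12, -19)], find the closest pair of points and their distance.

Computing all pairwise distances among 6 points:

d((-5, -9), (6, 3)) = 16.2788
d((-5, -9), (17, 8)) = 27.8029
d((-5, -9), (-11, 16)) = 25.7099
d((-5, -9), (-2, -6)) = 4.2426 <-- minimum
d((-5, -9), (-12, -19)) = 12.2066
d((6, 3), (17, 8)) = 12.083
d((6, 3), (-11, 16)) = 21.4009
d((6, 3), (-2, -6)) = 12.0416
d((6, 3), (-12, -19)) = 28.4253
d((17, 8), (-11, 16)) = 29.1204
d((17, 8), (-2, -6)) = 23.6008
d((17, 8), (-12, -19)) = 39.6232
d((-11, 16), (-2, -6)) = 23.7697
d((-11, 16), (-12, -19)) = 35.0143
d((-2, -6), (-12, -19)) = 16.4012

Closest pair: (-5, -9) and (-2, -6) with distance 4.2426

The closest pair is (-5, -9) and (-2, -6) with Euclidean distance 4.2426. For 6 points, brute-force pairwise comparison is shown above. For large n, the divide-and-conquer algorithm (sort by x, recurse on halves, check the dividing strip) achieves O(n log n).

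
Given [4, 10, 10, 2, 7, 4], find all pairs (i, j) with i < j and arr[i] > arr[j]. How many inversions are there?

Finding inversions in [4, 10, 10, 2, 7, 4]:

(0, 3): arr[0]=4 > arr[3]=2
(1, 3): arr[1]=10 > arr[3]=2
(1, 4): arr[1]=10 > arr[4]=7
(1, 5): arr[1]=10 > arr[5]=4
(2, 3): arr[2]=10 > arr[3]=2
(2, 4): arr[2]=10 > arr[4]=7
(2, 5): arr[2]=10 > arr[5]=4
(4, 5): arr[4]=7 > arr[5]=4

Total inversions: 8

The array has 8 inversion(s): (0,3), (1,3), (1,4), (1,5), (2,3), (2,4), (2,5), (4,5). Each pair (i,j) satisfies i < j and arr[i] > arr[j].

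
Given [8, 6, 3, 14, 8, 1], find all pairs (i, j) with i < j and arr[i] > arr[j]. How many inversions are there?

Finding inversions in [8, 6, 3, 14, 8, 1]:

(0, 1): arr[0]=8 > arr[1]=6
(0, 2): arr[0]=8 > arr[2]=3
(0, 5): arr[0]=8 > arr[5]=1
(1, 2): arr[1]=6 > arr[2]=3
(1, 5): arr[1]=6 > arr[5]=1
(2, 5): arr[2]=3 > arr[5]=1
(3, 4): arr[3]=14 > arr[4]=8
(3, 5): arr[3]=14 > arr[5]=1
(4, 5): arr[4]=8 > arr[5]=1

Total inversions: 9

The array has 9 inversion(s): (0,1), (0,2), (0,5), (1,2), (1,5), (2,5), (3,4), (3,5), (4,5). Each pair (i,j) satisfies i < j and arr[i] > arr[j].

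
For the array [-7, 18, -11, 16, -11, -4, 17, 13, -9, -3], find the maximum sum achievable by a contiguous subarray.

Using Kadane's algorithm on [-7, 18, -11, 16, -11, -4, 17, 13, -9, -3]:

Scanning through the array:
Position 1 (value 18): max_ending_here = 18, max_so_far = 18
Position 2 (value -11): max_ending_here = 7, max_so_far = 18
Position 3 (value 16): max_ending_here = 23, max_so_far = 23
Position 4 (value -11): max_ending_here = 12, max_so_far = 23
Position 5 (value -4): max_ending_here = 8, max_so_far = 23
Position 6 (value 17): max_ending_here = 25, max_so_far = 25
Position 7 (value 13): max_ending_here = 38, max_so_far = 38
Position 8 (value -9): max_ending_here = 29, max_so_far = 38
Position 9 (value -3): max_ending_here = 26, max_so_far = 38

Maximum subarray: [18, -11, 16, -11, -4, 17, 13]
Maximum sum: 38

The maximum subarray is [18, -11, 16, -11, -4, 17, 13] with sum 38. This subarray runs from index 1 to index 7.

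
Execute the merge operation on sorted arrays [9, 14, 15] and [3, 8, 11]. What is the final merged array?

Merging process:

Compare 9 vs 3: take 3 from right. Merged: [3]
Compare 9 vs 8: take 8 from right. Merged: [3, 8]
Compare 9 vs 11: take 9 from left. Merged: [3, 8, 9]
Compare 14 vs 11: take 11 from right. Merged: [3, 8, 9, 11]
Append remaining from left: [14, 15]. Merged: [3, 8, 9, 11, 14, 15]

Final merged array: [3, 8, 9, 11, 14, 15]
Total comparisons: 4

The merged array is [3, 8, 9, 11, 14, 15], requiring 4 comparisons. The merge step runs in O(n) time where n is the total number of elements.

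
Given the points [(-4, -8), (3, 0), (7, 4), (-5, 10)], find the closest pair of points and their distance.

Computing all pairwise distances among 4 points:

d((-4, -8), (3, 0)) = 10.6301
d((-4, -8), (7, 4)) = 16.2788
d((-4, -8), (-5, 10)) = 18.0278
d((3, 0), (7, 4)) = 5.6569 <-- minimum
d((3, 0), (-5, 10)) = 12.8062
d((7, 4), (-5, 10)) = 13.4164

Closest pair: (3, 0) and (7, 4) with distance 5.6569

The closest pair is (3, 0) and (7, 4) with Euclidean distance 5.6569. For 4 points, brute-force pairwise comparison is shown above. For large n, the divide-and-conquer algorithm (sort by x, recurse on halves, check the dividing strip) achieves O(n log n).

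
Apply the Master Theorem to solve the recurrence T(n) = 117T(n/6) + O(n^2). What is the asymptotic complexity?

Master Theorem for T(n) = 117T(n/6) + O(n^2):

a = 117, b = 6, c = 2
log_b(a) = log_6(117) = 2.6578

Case 1: c = 2 < log_6(117) = 2.6578
T(n) = O(n^(log_6 117))

For T(n) = 117T(n/6) + O(n^2): log_6(117) = 2.6578. This is Case 1 of the Master Theorem (c < log_b(a), work dominated by leaves), giving O(n^(log_6 117)).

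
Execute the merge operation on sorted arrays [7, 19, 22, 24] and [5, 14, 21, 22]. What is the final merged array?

Merging process:

Compare 7 vs 5: take 5 from right. Merged: [5]
Compare 7 vs 14: take 7 from left. Merged: [5, 7]
Compare 19 vs 14: take 14 from right. Merged: [5, 7, 14]
Compare 19 vs 21: take 19 from left. Merged: [5, 7, 14, 19]
Compare 22 vs 21: take 21 from right. Merged: [5, 7, 14, 19, 21]
Compare 22 vs 22: take 22 from left. Merged: [5, 7, 14, 19, 21, 22]
Compare 24 vs 22: take 22 from right. Merged: [5, 7, 14, 19, 21, 22, 22]
Append remaining from left: [24]. Merged: [5, 7, 14, 19, 21, 22, 22, 24]

Final merged array: [5, 7, 14, 19, 21, 22, 22, 24]
Total comparisons: 7

The merged array is [5, 7, 14, 19, 21, 22, 22, 24], requiring 7 comparisons. The merge step runs in O(n) time where n is the total number of elements.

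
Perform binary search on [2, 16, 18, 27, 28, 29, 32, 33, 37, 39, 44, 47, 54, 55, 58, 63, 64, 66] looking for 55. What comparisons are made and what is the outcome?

Binary search for 55 in [2, 16, 18, 27, 28, 29, 32, 33, 37, 39, 44, 47, 54, 55, 58, 63, 64, 66]:

lo=0, hi=17, mid=8, arr[mid]=37 -> 37 < 55, search right half
lo=9, hi=17, mid=13, arr[mid]=55 -> Found target at index 13!

Binary search finds 55 at index 13 after 2 comparisons. The search repeatedly halves the search space by comparing with the middle element.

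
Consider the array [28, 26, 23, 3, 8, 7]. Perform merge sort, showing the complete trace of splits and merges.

Merge sort trace:

Split: [28, 26, 23, 3, 8, 7] -> [28, 26, 23] and [3, 8, 7]
  Split: [28, 26, 23] -> [28] and [26, 23]
    Split: [26, 23] -> [26] and [23]
    Merge: [26] + [23] -> [23, 26]
  Merge: [28] + [23, 26] -> [23, 26, 28]
  Split: [3, 8, 7] -> [3] and [8, 7]
    Split: [8, 7] -> [8] and [7]
    Merge: [8] + [7] -> [7, 8]
  Merge: [3] + [7, 8] -> [3, 7, 8]
Merge: [23, 26, 28] + [3, 7, 8] -> [3, 7, 8, 23, 26, 28]

Final sorted array: [3, 7, 8, 23, 26, 28]

The merge sort proceeds by recursively splitting the array and merging sorted halves.
After all merges, the sorted array is [3, 7, 8, 23, 26, 28].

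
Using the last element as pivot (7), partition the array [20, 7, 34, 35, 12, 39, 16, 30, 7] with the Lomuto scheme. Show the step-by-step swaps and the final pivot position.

Lomuto partition with pivot = 7:

Initial array: [20, 7, 34, 35, 12, 39, 16, 30, 7]

arr[0]=20 > 7: no swap
arr[1]=7 <= 7: swap with position 0, array becomes [7, 20, 34, 35, 12, 39, 16, 30, 7]
arr[2]=34 > 7: no swap
arr[3]=35 > 7: no swap
arr[4]=12 > 7: no swap
arr[5]=39 > 7: no swap
arr[6]=16 > 7: no swap
arr[7]=30 > 7: no swap

Place pivot at position 1: [7, 7, 34, 35, 12, 39, 16, 30, 20]
Pivot position: 1

After partitioning with pivot 7, the array becomes [7, 7, 34, 35, 12, 39, 16, 30, 20]. The pivot is placed at index 1. All elements to the left of the pivot are <= 7, and all elements to the right are > 7.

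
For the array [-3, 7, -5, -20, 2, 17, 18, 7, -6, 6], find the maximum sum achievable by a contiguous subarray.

Using Kadane's algorithm on [-3, 7, -5, -20, 2, 17, 18, 7, -6, 6]:

Scanning through the array:
Position 1 (value 7): max_ending_here = 7, max_so_far = 7
Position 2 (value -5): max_ending_here = 2, max_so_far = 7
Position 3 (value -20): max_ending_here = -18, max_so_far = 7
Position 4 (value 2): max_ending_here = 2, max_so_far = 7
Position 5 (value 17): max_ending_here = 19, max_so_far = 19
Position 6 (value 18): max_ending_here = 37, max_so_far = 37
Position 7 (value 7): max_ending_here = 44, max_so_far = 44
Position 8 (value -6): max_ending_here = 38, max_so_far = 44
Position 9 (value 6): max_ending_here = 44, max_so_far = 44

Maximum subarray: [2, 17, 18, 7]
Maximum sum: 44

The maximum subarray is [2, 17, 18, 7] with sum 44. This subarray runs from index 4 to index 7.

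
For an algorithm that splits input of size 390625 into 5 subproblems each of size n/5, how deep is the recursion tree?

For divide and conquer with division factor 5:

Problem sizes at each level:
Level 0: 390625
Level 1: 78125
Level 2: 15625
Level 3: 3125
Level 4: 625
Level 5: 125
Level 6: 25
Level 7: 5
Level 8: 1

The root is level 0 and the size-1 base case is level 8 (the tree spans levels 0 through 8, i.e. 9 levels counting the root), so the depth is the number of divisions: log_5(390625) = 8

The recursion tree depth is log_5(390625) = 8. At each level, the problem size is divided by 5, so it takes 8 divisions to reduce to a base case of size 1. The algorithm makes 5 recursive calls at each level.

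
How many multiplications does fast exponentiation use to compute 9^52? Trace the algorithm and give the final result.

Computing 9^52 by squaring (build up from 9^1; each line after the first costs one multiplication):

9^1 = 9
9^2 = (9^1)^2 = 9^2 = 81
9^3 = 9 * 9^2 = 9 * 81 = 729
9^6 = (9^3)^2 = 729^2 = 531441
9^12 = (9^6)^2 = 531441^2 = 282429536481
9^13 = 9 * 9^12 = 9 * 282429536481 = 2541865828329
9^26 = (9^13)^2 = 2541865828329^2 = 6461081889226673298932241
9^52 = (9^26)^2 = 6461081889226673298932241^2 = 41745579179292917813953351511015323088870709282081

Result: 41745579179292917813953351511015323088870709282081
Multiplications needed: 7 (7 lines after 9^1)

9^52 = 41745579179292917813953351511015323088870709282081. Using exponentiation by squaring, this requires 7 multiplications. The key idea: if the exponent is even, square the half-power; if odd, multiply by the base once.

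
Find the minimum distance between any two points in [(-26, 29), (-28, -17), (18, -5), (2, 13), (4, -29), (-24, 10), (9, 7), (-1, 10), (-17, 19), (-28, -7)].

Computing all pairwise distances among 10 points:

d((-26, 29), (-28, -17)) = 46.0435
d((-26, 29), (18, -5)) = 55.6058
d((-26, 29), (2, 13)) = 32.249
d((-26, 29), (4, -29)) = 65.2993
d((-26, 29), (-24, 10)) = 19.105
d((-26, 29), (9, 7)) = 41.3401
d((-26, 29), (-1, 10)) = 31.4006
d((-26, 29), (-17, 19)) = 13.4536
d((-26, 29), (-28, -7)) = 36.0555
d((-28, -17), (18, -5)) = 47.5395
d((-28, -17), (2, 13)) = 42.4264
d((-28, -17), (4, -29)) = 34.176
d((-28, -17), (-24, 10)) = 27.2947
d((-28, -17), (9, 7)) = 44.1022
d((-28, -17), (-1, 10)) = 38.1838
d((-28, -17), (-17, 19)) = 37.6431
d((-28, -17), (-28, -7)) = 10.0
d((18, -5), (2, 13)) = 24.0832
d((18, -5), (4, -29)) = 27.7849
d((18, -5), (-24, 10)) = 44.5982
d((18, -5), (9, 7)) = 15.0
d((18, -5), (-1, 10)) = 24.2074
d((18, -5), (-17, 19)) = 42.4382
d((18, -5), (-28, -7)) = 46.0435
d((2, 13), (4, -29)) = 42.0476
d((2, 13), (-24, 10)) = 26.1725
d((2, 13), (9, 7)) = 9.2195
d((2, 13), (-1, 10)) = 4.2426 <-- minimum
d((2, 13), (-17, 19)) = 19.9249
d((2, 13), (-28, -7)) = 36.0555
d((4, -29), (-24, 10)) = 48.0104
d((4, -29), (9, 7)) = 36.3456
d((4, -29), (-1, 10)) = 39.3192
d((4, -29), (-17, 19)) = 52.3927
d((4, -29), (-28, -7)) = 38.833
d((-24, 10), (9, 7)) = 33.1361
d((-24, 10), (-1, 10)) = 23.0
d((-24, 10), (-17, 19)) = 11.4018
d((-24, 10), (-28, -7)) = 17.4642
d((9, 7), (-1, 10)) = 10.4403
d((9, 7), (-17, 19)) = 28.6356
d((9, 7), (-28, -7)) = 39.5601
d((-1, 10), (-17, 19)) = 18.3576
d((-1, 10), (-28, -7)) = 31.9061
d((-17, 19), (-28, -7)) = 28.2312

Closest pair: (2, 13) and (-1, 10) with distance 4.2426

The closest pair is (2, 13) and (-1, 10) with Euclidean distance 4.2426. For 10 points, brute-force pairwise comparison is shown above. For large n, the divide-and-conquer algorithm (sort by x, recurse on halves, check the dividing strip) achieves O(n log n).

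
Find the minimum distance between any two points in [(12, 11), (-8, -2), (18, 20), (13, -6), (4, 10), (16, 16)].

Computing all pairwise distances among 6 points:

d((12, 11), (-8, -2)) = 23.8537
d((12, 11), (18, 20)) = 10.8167
d((12, 11), (13, -6)) = 17.0294
d((12, 11), (4, 10)) = 8.0623
d((12, 11), (16, 16)) = 6.4031
d((-8, -2), (18, 20)) = 34.0588
d((-8, -2), (13, -6)) = 21.3776
d((-8, -2), (4, 10)) = 16.9706
d((-8, -2), (16, 16)) = 30.0
d((18, 20), (13, -6)) = 26.4764
d((18, 20), (4, 10)) = 17.2047
d((18, 20), (16, 16)) = 4.4721 <-- minimum
d((13, -6), (4, 10)) = 18.3576
d((13, -6), (16, 16)) = 22.2036
d((4, 10), (16, 16)) = 13.4164

Closest pair: (18, 20) and (16, 16) with distance 4.4721

The closest pair is (18, 20) and (16, 16) with Euclidean distance 4.4721. For 6 points, brute-force pairwise comparison is shown above. For large n, the divide-and-conquer algorithm (sort by x, recurse on halves, check the dividing strip) achieves O(n log n).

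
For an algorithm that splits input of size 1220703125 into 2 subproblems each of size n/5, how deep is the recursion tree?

For divide and conquer with division factor 5:

Problem sizes at each level:
Level 0: 1220703125
Level 1: 244140625
Level 2: 48828125
Level 3: 9765625
Level 4: 1953125
Level 5: 390625
Level 6: 78125
Level 7: 15625
Level 8: 3125
Level 9: 625
Level 10: 125
Level 11: 25
Level 12: 5
Level 13: 1

The root is level 0 and the size-1 base case is level 13 (the tree spans levels 0 through 13, i.e. 14 levels counting the root), so the depth is the number of divisions: log_5(1220703125) = 13

The recursion tree depth is log_5(1220703125) = 13. At each level, the problem size is divided by 5, so it takes 13 divisions to reduce to a base case of size 1. The algorithm makes 2 recursive calls at each level.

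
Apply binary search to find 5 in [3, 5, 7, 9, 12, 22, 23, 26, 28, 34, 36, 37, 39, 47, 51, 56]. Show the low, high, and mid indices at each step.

Binary search for 5 in [3, 5, 7, 9, 12, 22, 23, 26, 28, 34, 36, 37, 39, 47, 51, 56]:

lo=0, hi=15, mid=7, arr[mid]=26 -> 26 > 5, search left half
lo=0, hi=6, mid=3, arr[mid]=9 -> 9 > 5, search left half
lo=0, hi=2, mid=1, arr[mid]=5 -> Found target at index 1!

Binary search finds 5 at index 1 after 3 comparisons. The search repeatedly halves the search space by comparing with the middle element.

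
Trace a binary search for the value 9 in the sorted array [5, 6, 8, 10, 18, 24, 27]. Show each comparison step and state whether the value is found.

Binary search for 9 in [5, 6, 8, 10, 18, 24, 27]:

lo=0, hi=6, mid=3, arr[mid]=10 -> 10 > 9, search left half
lo=0, hi=2, mid=1, arr[mid]=6 -> 6 < 9, search right half
lo=2, hi=2, mid=2, arr[mid]=8 -> 8 < 9, search right half
lo=3 > hi=2, target 9 not found

Binary search determines that 9 is not in the array after 3 comparisons. The search space was exhausted without finding the target.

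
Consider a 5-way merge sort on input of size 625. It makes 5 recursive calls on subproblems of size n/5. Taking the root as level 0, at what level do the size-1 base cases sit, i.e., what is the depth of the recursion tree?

For divide and conquer with division factor 5:

Problem sizes at each level:
Level 0: 625
Level 1: 125
Level 2: 25
Level 3: 5
Level 4: 1

The root is level 0 and the size-1 base case is level 4 (the tree spans levels 0 through 4, i.e. 5 levels counting the root), so the depth is the number of divisions: log_5(625) = 4

The recursion tree depth is log_5(625) = 4. At each level, the problem size is divided by 5, so it takes 4 divisions to reduce to a base case of size 1. The algorithm makes 5 recursive calls at each level.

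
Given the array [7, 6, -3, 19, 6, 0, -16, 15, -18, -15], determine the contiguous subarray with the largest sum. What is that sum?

Using Kadane's algorithm on [7, 6, -3, 19, 6, 0, -16, 15, -18, -15]:

Scanning through the array:
Position 1 (value 6): max_ending_here = 13, max_so_far = 13
Position 2 (value -3): max_ending_here = 10, max_so_far = 13
Position 3 (value 19): max_ending_here = 29, max_so_far = 29
Position 4 (value 6): max_ending_here = 35, max_so_far = 35
Position 5 (value 0): max_ending_here = 35, max_so_far = 35
Position 6 (value -16): max_ending_here = 19, max_so_far = 35
Position 7 (value 15): max_ending_here = 34, max_so_far = 35
Position 8 (value -18): max_ending_here = 16, max_so_far = 35
Position 9 (value -15): max_ending_here = 1, max_so_far = 35

Maximum subarray: [7, 6, -3, 19, 6]
Maximum sum: 35

The maximum subarray is [7, 6, -3, 19, 6] with sum 35. This subarray runs from index 0 to index 4.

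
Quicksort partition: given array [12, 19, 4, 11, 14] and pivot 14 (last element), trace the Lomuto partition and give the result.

Lomuto partition with pivot = 14:

Initial array: [12, 19, 4, 11, 14]

arr[0]=12 <= 14: swap with position 0, array becomes [12, 19, 4, 11, 14]
arr[1]=19 > 14: no swap
arr[2]=4 <= 14: swap with position 1, array becomes [12, 4, 19, 11, 14]
arr[3]=11 <= 14: swap with position 2, array becomes [12, 4, 11, 19, 14]

Place pivot at position 3: [12, 4, 11, 14, 19]
Pivot position: 3

After partitioning with pivot 14, the array becomes [12, 4, 11, 14, 19]. The pivot is placed at index 3. All elements to the left of the pivot are <= 14, and all elements to the right are > 14.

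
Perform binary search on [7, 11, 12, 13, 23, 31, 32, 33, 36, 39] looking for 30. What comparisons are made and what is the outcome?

Binary search for 30 in [7, 11, 12, 13, 23, 31, 32, 33, 36, 39]:

lo=0, hi=9, mid=4, arr[mid]=23 -> 23 < 30, search right half
lo=5, hi=9, mid=7, arr[mid]=33 -> 33 > 30, search left half
lo=5, hi=6, mid=5, arr[mid]=31 -> 31 > 30, search left half
lo=5 > hi=4, target 30 not found

Binary search determines that 30 is not in the array after 3 comparisons. The search space was exhausted without finding the target.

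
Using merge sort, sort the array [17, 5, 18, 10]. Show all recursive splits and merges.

Merge sort trace:

Split: [17, 5, 18, 10] -> [17, 5] and [18, 10]
  Split: [17, 5] -> [17] and [5]
  Merge: [17] + [5] -> [5, 17]
  Split: [18, 10] -> [18] and [10]
  Merge: [18] + [10] -> [10, 18]
Merge: [5, 17] + [10, 18] -> [5, 10, 17, 18]

Final sorted array: [5, 10, 17, 18]

The merge sort proceeds by recursively splitting the array and merging sorted halves.
After all merges, the sorted array is [5, 10, 17, 18].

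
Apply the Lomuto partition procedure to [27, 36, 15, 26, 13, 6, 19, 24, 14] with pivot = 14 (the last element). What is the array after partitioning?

Lomuto partition with pivot = 14:

Initial array: [27, 36, 15, 26, 13, 6, 19, 24, 14]

arr[0]=27 > 14: no swap
arr[1]=36 > 14: no swap
arr[2]=15 > 14: no swap
arr[3]=26 > 14: no swap
arr[4]=13 <= 14: swap with position 0, array becomes [13, 36, 15, 26, 27, 6, 19, 24, 14]
arr[5]=6 <= 14: swap with position 1, array becomes [13, 6, 15, 26, 27, 36, 19, 24, 14]
arr[6]=19 > 14: no swap
arr[7]=24 > 14: no swap

Place pivot at position 2: [13, 6, 14, 26, 27, 36, 19, 24, 15]
Pivot position: 2

After partitioning with pivot 14, the array becomes [13, 6, 14, 26, 27, 36, 19, 24, 15]. The pivot is placed at index 2. All elements to the left of the pivot are <= 14, and all elements to the right are > 14.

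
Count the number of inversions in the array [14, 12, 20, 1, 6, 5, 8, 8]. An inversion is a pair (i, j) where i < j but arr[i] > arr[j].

Finding inversions in [14, 12, 20, 1, 6, 5, 8, 8]:

(0, 1): arr[0]=14 > arr[1]=12
(0, 3): arr[0]=14 > arr[3]=1
(0, 4): arr[0]=14 > arr[4]=6
(0, 5): arr[0]=14 > arr[5]=5
(0, 6): arr[0]=14 > arr[6]=8
(0, 7): arr[0]=14 > arr[7]=8
(1, 3): arr[1]=12 > arr[3]=1
(1, 4): arr[1]=12 > arr[4]=6
(1, 5): arr[1]=12 > arr[5]=5
(1, 6): arr[1]=12 > arr[6]=8
(1, 7): arr[1]=12 > arr[7]=8
(2, 3): arr[2]=20 > arr[3]=1
(2, 4): arr[2]=20 > arr[4]=6
(2, 5): arr[2]=20 > arr[5]=5
(2, 6): arr[2]=20 > arr[6]=8
(2, 7): arr[2]=20 > arr[7]=8
(4, 5): arr[4]=6 > arr[5]=5

Total inversions: 17

The array has 17 inversion(s): (0,1), (0,3), (0,4), (0,5), (0,6), (0,7), (1,3), (1,4), (1,5), (1,6), (1,7), (2,3), (2,4), (2,5), (2,6), (2,7), (4,5). Each pair (i,j) satisfies i < j and arr[i] > arr[j].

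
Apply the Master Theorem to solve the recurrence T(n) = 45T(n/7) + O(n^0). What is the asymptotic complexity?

Master Theorem for T(n) = 45T(n/7) + O(n^0):

a = 45, b = 7, c = 0
log_b(a) = log_7(45) = 1.9562

Case 1: c = 0 < log_7(45) = 1.9562
T(n) = O(n^(log_7 45))

For T(n) = 45T(n/7) + O(n^0): log_7(45) = 1.9562. This is Case 1 of the Master Theorem (c < log_b(a), work dominated by leaves), giving O(n^(log_7 45)).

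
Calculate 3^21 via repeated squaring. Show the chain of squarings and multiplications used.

Computing 3^21 by squaring (build up from 3^1; each line after the first costs one multiplication):

3^1 = 3
3^2 = (3^1)^2 = 3^2 = 9
3^4 = (3^2)^2 = 9^2 = 81
3^5 = 3 * 3^4 = 3 * 81 = 243
3^10 = (3^5)^2 = 243^2 = 59049
3^20 = (3^10)^2 = 59049^2 = 3486784401
3^21 = 3 * 3^20 = 3 * 3486784401 = 10460353203

Result: 10460353203
Multiplications needed: 6 (6 lines after 3^1)

3^21 = 10460353203. Using exponentiation by squaring, this requires 6 multiplications. The key idea: if the exponent is even, square the half-power; if odd, multiply by the base once.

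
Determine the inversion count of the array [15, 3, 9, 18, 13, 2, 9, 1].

Finding inversions in [15, 3, 9, 18, 13, 2, 9, 1]:

(0, 1): arr[0]=15 > arr[1]=3
(0, 2): arr[0]=15 > arr[2]=9
(0, 4): arr[0]=15 > arr[4]=13
(0, 5): arr[0]=15 > arr[5]=2
(0, 6): arr[0]=15 > arr[6]=9
(0, 7): arr[0]=15 > arr[7]=1
(1, 5): arr[1]=3 > arr[5]=2
(1, 7): arr[1]=3 > arr[7]=1
(2, 5): arr[2]=9 > arr[5]=2
(2, 7): arr[2]=9 > arr[7]=1
(3, 4): arr[3]=18 > arr[4]=13
(3, 5): arr[3]=18 > arr[5]=2
(3, 6): arr[3]=18 > arr[6]=9
(3, 7): arr[3]=18 > arr[7]=1
(4, 5): arr[4]=13 > arr[5]=2
(4, 6): arr[4]=13 > arr[6]=9
(4, 7): arr[4]=13 > arr[7]=1
(5, 7): arr[5]=2 > arr[7]=1
(6, 7): arr[6]=9 > arr[7]=1

Total inversions: 19

The array has 19 inversion(s): (0,1), (0,2), (0,4), (0,5), (0,6), (0,7), (1,5), (1,7), (2,5), (2,7), (3,4), (3,5), (3,6), (3,7), (4,5), (4,6), (4,7), (5,7), (6,7). Each pair (i,j) satisfies i < j and arr[i] > arr[j].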